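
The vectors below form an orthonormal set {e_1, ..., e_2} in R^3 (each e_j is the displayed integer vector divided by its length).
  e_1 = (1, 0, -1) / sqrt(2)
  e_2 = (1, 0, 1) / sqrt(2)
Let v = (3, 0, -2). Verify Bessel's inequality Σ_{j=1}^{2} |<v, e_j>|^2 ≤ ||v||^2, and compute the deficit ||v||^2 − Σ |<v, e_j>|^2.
Σ |<v, e_j>|^2 = 13; ||v||^2 = 13; deficit = 0

Write each e_j = u_j / sqrt(<u_j, u_j>) where u_j is the displayed integer vector. Then <v, e_j> = <v, u_j> / sqrt(<u_j, u_j>), so |<v, e_j>|^2 = <v, u_j>^2 / <u_j, u_j>.
Coefficients: <v, e_1> = 5/sqrt(2), <v, e_2> = 1/sqrt(2).
Square and sum: Σ |<v, e_j>|^2 = 13.
Compute ||v||^2 = v·v = 13.
Deficit = 13 − 13 = 0 ≥ 0, confirming Bessel's inequality. (The deficit equals ||v − Σ <v,e_j> e_j||^2, the squared distance from v to span{e_j}.)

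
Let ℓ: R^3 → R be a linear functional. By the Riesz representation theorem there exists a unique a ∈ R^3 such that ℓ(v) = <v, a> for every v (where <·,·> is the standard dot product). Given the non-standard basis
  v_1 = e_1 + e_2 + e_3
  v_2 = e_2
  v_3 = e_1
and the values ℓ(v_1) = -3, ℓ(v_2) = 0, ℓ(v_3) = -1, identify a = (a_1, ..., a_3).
a = (-1, 0, -2)

Write a = (a_1, ..., a_3) in the standard basis. For each basis vector v_i, ℓ(v_i) = <v_i, a> is a linear equation in the a_j's. Collect the n equations into a matrix system V a = ℓ, where row i of V is v_i (expressed in the standard basis). Since V is invertible (lower-triangular with 1s on the diagonal, up to permutation), solve by back-substitution:
  V =
[[1, 1, 1],
 [0, 1, 0],
 [1, 0, 0]]
  V a = (-3, 0, -1)
Solving gives a = (-1, 0, -2).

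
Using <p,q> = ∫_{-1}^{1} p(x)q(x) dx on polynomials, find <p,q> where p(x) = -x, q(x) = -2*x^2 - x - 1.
<p,q> = 2/3

Expand the product: p(x)·q(x) = 2*x^3 + x^2 + x.
∫_{-1}^{1} of each monomial x^k gives [2/(k+1) if k even, 0 if k odd]. Integrating term-by-term (or equivalently evaluating the antiderivative F(x) = x^4/2 + x^3/3 + x^2/2 at the endpoints):
  F(1) − F(−1) = 4/3 − (2/3) = 2/3.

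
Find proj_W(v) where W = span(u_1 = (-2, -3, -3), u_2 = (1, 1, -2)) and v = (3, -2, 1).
proj_W(v) = (15/131, 32/131, 89/131)

Set up U = [u_1 | ... | u_2] ∈ R^(3×2). The projector onto W = col(U) is P = U (U^T U)^(-1) U^T.
Compute U^T U =
  [22, 1]
  [1, 6],
and U^T v = (-3, -1).
Solve U^T U · c = U^T v for the coefficients: c = (-17/131, -19/131). The projection is proj_W(v) = U c.
Check: (v - proj_W(v)) · u_1 = 0  (should be 0).
Check: (v - proj_W(v)) · u_2 = 0  (should be 0).
Result: proj_W(v) = (15/131, 32/131, 89/131).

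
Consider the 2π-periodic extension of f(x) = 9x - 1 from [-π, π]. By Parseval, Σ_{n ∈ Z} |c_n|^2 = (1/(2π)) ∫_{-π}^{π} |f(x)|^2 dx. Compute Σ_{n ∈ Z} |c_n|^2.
Σ |c_n|^2 = 27π^2 + 1

Expand and integrate term by term over [-π, π]:
  ∫ (9x)^2 dx = 81·(2π^3/3); ∫ 2·9·(-1)·x dx = 0 (odd integrand); ∫ (-1)^2 dx = 1·2π.
So (1/(2π)) ∫_{-π}^{π} (9x - 1)^2 dx = 81π^2/3 + 1 = 27π^2 + 1.
Parseval ⇒ Σ |c_n|^2 = 27π^2 + 1.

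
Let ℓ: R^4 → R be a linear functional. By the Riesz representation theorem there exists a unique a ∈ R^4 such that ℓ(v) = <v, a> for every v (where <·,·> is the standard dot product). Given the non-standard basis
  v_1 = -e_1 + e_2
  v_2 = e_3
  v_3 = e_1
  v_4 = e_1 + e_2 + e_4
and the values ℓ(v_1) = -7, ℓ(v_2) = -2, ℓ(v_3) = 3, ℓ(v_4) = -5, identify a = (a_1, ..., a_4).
a = (3, -4, -2, -4)

Write a = (a_1, ..., a_4) in the standard basis. For each basis vector v_i, ℓ(v_i) = <v_i, a> is a linear equation in the a_j's. Collect the n equations into a matrix system V a = ℓ, where row i of V is v_i (expressed in the standard basis). Since V is invertible (lower-triangular with 1s on the diagonal, up to permutation), solve by back-substitution:
  V =
[[-1, 1, 0, 0],
 [0, 0, 1, 0],
 [1, 0, 0, 0],
 [1, 1, 0, 1]]
  V a = (-7, -2, 3, -5)
Solving gives a = (3, -4, -2, -4).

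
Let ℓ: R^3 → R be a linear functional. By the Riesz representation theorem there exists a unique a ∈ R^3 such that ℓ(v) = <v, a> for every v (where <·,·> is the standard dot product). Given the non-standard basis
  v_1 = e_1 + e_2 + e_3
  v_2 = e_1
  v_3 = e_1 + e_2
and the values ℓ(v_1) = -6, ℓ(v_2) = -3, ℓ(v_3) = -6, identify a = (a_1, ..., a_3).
a = (-3, -3, 0)

Write a = (a_1, ..., a_3) in the standard basis. For each basis vector v_i, ℓ(v_i) = <v_i, a> is a linear equation in the a_j's. Collect the n equations into a matrix system V a = ℓ, where row i of V is v_i (expressed in the standard basis). Since V is invertible (lower-triangular with 1s on the diagonal, up to permutation), solve by back-substitution:
  V =
[[1, 1, 1],
 [1, 0, 0],
 [1, 1, 0]]
  V a = (-6, -3, -6)
Solving gives a = (-3, -3, 0).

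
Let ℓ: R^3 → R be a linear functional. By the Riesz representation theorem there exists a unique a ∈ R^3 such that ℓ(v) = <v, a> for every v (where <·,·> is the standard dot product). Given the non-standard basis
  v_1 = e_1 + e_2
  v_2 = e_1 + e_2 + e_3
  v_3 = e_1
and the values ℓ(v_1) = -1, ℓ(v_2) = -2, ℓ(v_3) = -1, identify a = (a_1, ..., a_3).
a = (-1, 0, -1)

Write a = (a_1, ..., a_3) in the standard basis. For each basis vector v_i, ℓ(v_i) = <v_i, a> is a linear equation in the a_j's. Collect the n equations into a matrix system V a = ℓ, where row i of V is v_i (expressed in the standard basis). Since V is invertible (lower-triangular with 1s on the diagonal, up to permutation), solve by back-substitution:
  V =
[[1, 1, 0],
 [1, 1, 1],
 [1, 0, 0]]
  V a = (-1, -2, -1)
Solving gives a = (-1, 0, -1).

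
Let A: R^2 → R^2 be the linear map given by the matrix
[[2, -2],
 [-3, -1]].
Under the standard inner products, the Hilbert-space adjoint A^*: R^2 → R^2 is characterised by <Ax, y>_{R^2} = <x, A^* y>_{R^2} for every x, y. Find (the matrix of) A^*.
A^* = A^T =
[[2, -3],
 [-2, -1]]

For real matrices with standard dot products, the defining identity <Ax, y> = <x, A^* y> gives (Ax)^T y = x^T (A^*) y, i.e. x^T A^T y = x^T (A^*) y. Since this holds for all x, y, we must have A^* = A^T. Therefore
A^* =
[[2, -3],
 [-2, -1]].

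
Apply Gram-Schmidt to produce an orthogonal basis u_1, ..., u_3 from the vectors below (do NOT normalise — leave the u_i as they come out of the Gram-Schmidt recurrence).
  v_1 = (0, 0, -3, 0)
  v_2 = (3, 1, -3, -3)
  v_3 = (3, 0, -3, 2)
Orthogonal basis:
  u_1 = (0, 0, -3, 0)
  u_2 = (3, 1, 0, -3)
  u_3 = (48/19, -3/19, 0, 47/19)

Apply the Gram-Schmidt recurrence
  u_1 = v_1
  u_i = v_i − Σ_{j<i} ((v_i · u_j) / (u_j · u_j)) · u_j.

Step by step this gives:
  u_1 = (0, 0, -3, 0)
  u_2 = (3, 1, 0, -3)
  u_3 = (48/19, -3/19, 0, 47/19)

Orthogonality check:
  u_2 · u_1 = 0 (should be 0)
  u_3 · u_1 = 0 (should be 0)
  u_3 · u_2 = 0 (should be 0)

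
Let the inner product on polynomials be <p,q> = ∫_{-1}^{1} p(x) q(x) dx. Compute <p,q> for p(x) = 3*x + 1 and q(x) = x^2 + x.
<p,q> = 8/3

Expand the product: p(x)·q(x) = 3*x^3 + 4*x^2 + x.
∫_{-1}^{1} of each monomial x^k gives [2/(k+1) if k even, 0 if k odd]. Integrating term-by-term (or equivalently evaluating the antiderivative F(x) = 3*x^4/4 + 4*x^3/3 + x^2/2 at the endpoints):
  F(1) − F(−1) = 31/12 − (-1/12) = 8/3.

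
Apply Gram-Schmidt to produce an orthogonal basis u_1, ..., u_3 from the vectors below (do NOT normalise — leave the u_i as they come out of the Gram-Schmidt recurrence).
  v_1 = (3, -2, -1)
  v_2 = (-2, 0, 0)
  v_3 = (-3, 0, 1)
Orthogonal basis:
  u_1 = (3, -2, -1)
  u_2 = (-5/7, -6/7, -3/7)
  u_3 = (0, -2/5, 4/5)

Apply the Gram-Schmidt recurrence
  u_1 = v_1
  u_i = v_i − Σ_{j<i} ((v_i · u_j) / (u_j · u_j)) · u_j.

Step by step this gives:
  u_1 = (3, -2, -1)
  u_2 = (-5/7, -6/7, -3/7)
  u_3 = (0, -2/5, 4/5)

Orthogonality check:
  u_2 · u_1 = 0 (should be 0)
  u_3 · u_1 = 0 (should be 0)
  u_3 · u_2 = 0 (should be 0)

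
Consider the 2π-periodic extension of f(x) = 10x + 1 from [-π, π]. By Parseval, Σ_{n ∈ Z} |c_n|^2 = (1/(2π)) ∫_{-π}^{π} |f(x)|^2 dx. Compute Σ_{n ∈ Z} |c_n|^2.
Σ |c_n|^2 = 100π^2/3 + 1

Expand and integrate term by term over [-π, π]:
  ∫ (10x)^2 dx = 100·(2π^3/3); ∫ 2·10·(1)·x dx = 0 (odd integrand); ∫ 1^2 dx = 1·2π.
So (1/(2π)) ∫_{-π}^{π} (10x + 1)^2 dx = 100π^2/3 + 1 = 100π^2/3 + 1.
Parseval ⇒ Σ |c_n|^2 = 100π^2/3 + 1.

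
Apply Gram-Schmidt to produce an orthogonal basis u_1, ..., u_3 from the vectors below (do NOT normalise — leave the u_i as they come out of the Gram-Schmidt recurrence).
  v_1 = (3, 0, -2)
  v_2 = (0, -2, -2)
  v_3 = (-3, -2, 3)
Orthogonal basis:
  u_1 = (3, 0, -2)
  u_2 = (-12/13, -2, -18/13)
  u_3 = (9/11, -27/22, 27/22)

Apply the Gram-Schmidt recurrence
  u_1 = v_1
  u_i = v_i − Σ_{j<i} ((v_i · u_j) / (u_j · u_j)) · u_j.

Step by step this gives:
  u_1 = (3, 0, -2)
  u_2 = (-12/13, -2, -18/13)
  u_3 = (9/11, -27/22, 27/22)

Orthogonality check:
  u_2 · u_1 = 0 (should be 0)
  u_3 · u_1 = 0 (should be 0)
  u_3 · u_2 = 0 (should be 0)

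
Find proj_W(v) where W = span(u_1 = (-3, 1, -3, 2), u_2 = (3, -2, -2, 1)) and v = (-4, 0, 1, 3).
proj_W(v) = (-89/27, 653/405, -59/81, 266/405)

Set up U = [u_1 | ... | u_2] ∈ R^(4×2). The projector onto W = col(U) is P = U (U^T U)^(-1) U^T.
Compute U^T U =
  [23, -3]
  [-3, 18],
and U^T v = (15, -11).
Solve U^T U · c = U^T v for the coefficients: c = (79/135, -208/405). The projection is proj_W(v) = U c.
Check: (v - proj_W(v)) · u_1 = 0  (should be 0).
Check: (v - proj_W(v)) · u_2 = 0  (should be 0).
Result: proj_W(v) = (-89/27, 653/405, -59/81, 266/405).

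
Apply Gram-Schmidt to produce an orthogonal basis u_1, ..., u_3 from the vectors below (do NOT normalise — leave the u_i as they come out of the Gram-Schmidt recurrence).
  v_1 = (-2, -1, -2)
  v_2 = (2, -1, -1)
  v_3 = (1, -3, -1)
Orthogonal basis:
  u_1 = (-2, -1, -2)
  u_2 = (16/9, -10/9, -11/9)
  u_3 = (-13/53, -78/53, 52/53)

Apply the Gram-Schmidt recurrence
  u_1 = v_1
  u_i = v_i − Σ_{j<i} ((v_i · u_j) / (u_j · u_j)) · u_j.

Step by step this gives:
  u_1 = (-2, -1, -2)
  u_2 = (16/9, -10/9, -11/9)
  u_3 = (-13/53, -78/53, 52/53)

Orthogonality check:
  u_2 · u_1 = 0 (should be 0)
  u_3 · u_1 = 0 (should be 0)
  u_3 · u_2 = 0 (should be 0)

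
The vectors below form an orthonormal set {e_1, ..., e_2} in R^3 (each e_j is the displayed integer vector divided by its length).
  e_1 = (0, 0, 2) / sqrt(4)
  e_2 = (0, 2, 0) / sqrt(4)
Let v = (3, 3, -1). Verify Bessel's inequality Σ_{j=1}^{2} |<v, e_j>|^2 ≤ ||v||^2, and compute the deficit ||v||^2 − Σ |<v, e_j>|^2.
Σ |<v, e_j>|^2 = 10; ||v||^2 = 19; deficit = 9

Write each e_j = u_j / sqrt(<u_j, u_j>) where u_j is the displayed integer vector. Then <v, e_j> = <v, u_j> / sqrt(<u_j, u_j>), so |<v, e_j>|^2 = <v, u_j>^2 / <u_j, u_j>.
Coefficients: <v, e_1> = -2/sqrt(4), <v, e_2> = 6/sqrt(4).
Square and sum: Σ |<v, e_j>|^2 = 10.
Compute ||v||^2 = v·v = 19.
Deficit = 19 − 10 = 9 ≥ 0, confirming Bessel's inequality. (The deficit equals ||v − Σ <v,e_j> e_j||^2, the squared distance from v to span{e_j}.)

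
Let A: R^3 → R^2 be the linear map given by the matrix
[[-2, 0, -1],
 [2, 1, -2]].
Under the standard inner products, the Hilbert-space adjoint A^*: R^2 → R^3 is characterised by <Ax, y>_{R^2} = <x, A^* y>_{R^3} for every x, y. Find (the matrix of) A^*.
A^* = A^T =
[[-2, 2],
 [0, 1],
 [-1, -2]]

For real matrices with standard dot products, the defining identity <Ax, y> = <x, A^* y> gives (Ax)^T y = x^T (A^*) y, i.e. x^T A^T y = x^T (A^*) y. Since this holds for all x, y, we must have A^* = A^T. Therefore
A^* =
[[-2, 2],
 [0, 1],
 [-1, -2]].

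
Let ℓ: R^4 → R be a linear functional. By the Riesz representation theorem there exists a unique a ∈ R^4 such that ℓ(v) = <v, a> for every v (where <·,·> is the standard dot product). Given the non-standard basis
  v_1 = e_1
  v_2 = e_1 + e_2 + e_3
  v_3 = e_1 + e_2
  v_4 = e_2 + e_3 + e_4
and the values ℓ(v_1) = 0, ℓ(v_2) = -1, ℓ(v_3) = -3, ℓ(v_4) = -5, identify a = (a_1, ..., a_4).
a = (0, -3, 2, -4)

Write a = (a_1, ..., a_4) in the standard basis. For each basis vector v_i, ℓ(v_i) = <v_i, a> is a linear equation in the a_j's. Collect the n equations into a matrix system V a = ℓ, where row i of V is v_i (expressed in the standard basis). Since V is invertible (lower-triangular with 1s on the diagonal, up to permutation), solve by back-substitution:
  V =
[[1, 0, 0, 0],
 [1, 1, 1, 0],
 [1, 1, 0, 0],
 [0, 1, 1, 1]]
  V a = (0, -1, -3, -5)
Solving gives a = (0, -3, 2, -4).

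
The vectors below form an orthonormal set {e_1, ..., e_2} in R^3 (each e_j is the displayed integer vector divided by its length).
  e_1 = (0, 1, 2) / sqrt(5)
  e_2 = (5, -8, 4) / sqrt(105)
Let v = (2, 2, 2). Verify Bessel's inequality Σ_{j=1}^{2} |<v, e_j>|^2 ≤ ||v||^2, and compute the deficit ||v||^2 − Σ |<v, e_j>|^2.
Σ |<v, e_j>|^2 = 152/21; ||v||^2 = 12; deficit = 100/21

Write each e_j = u_j / sqrt(<u_j, u_j>) where u_j is the displayed integer vector. Then <v, e_j> = <v, u_j> / sqrt(<u_j, u_j>), so |<v, e_j>|^2 = <v, u_j>^2 / <u_j, u_j>.
Coefficients: <v, e_1> = 6/sqrt(5), <v, e_2> = 2/sqrt(105).
Square and sum: Σ |<v, e_j>|^2 = 152/21.
Compute ||v||^2 = v·v = 12.
Deficit = 12 − 152/21 = 100/21 ≥ 0, confirming Bessel's inequality. (The deficit equals ||v − Σ <v,e_j> e_j||^2, the squared distance from v to span{e_j}.)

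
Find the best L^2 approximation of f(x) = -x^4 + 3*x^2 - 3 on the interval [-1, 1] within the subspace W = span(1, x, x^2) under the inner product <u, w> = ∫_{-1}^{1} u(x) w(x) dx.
g(x) = 15*x^2/7 - 102/35

The best approximation g ∈ W is the orthogonal projection of f onto W. Writing g = a_0 + a_1 x + a_2 x^2, the coefficients solve the normal equations G · a = b where
  G_{ij} = <φ_i, φ_j> and b_i = <f, φ_i>, with φ_0 = 1, φ_1 = x, φ_2 = x^2.
G =
  [2, 0, 2/3]
  [0, 2/3, 0]
  [2/3, 0, 2/5],
b = (-22/5, 0, -38/35).
Solving gives a_0 = -102/35, a_1 = 0, a_2 = 15/7, so
  g(x) = 15*x^2/7 - 102/35.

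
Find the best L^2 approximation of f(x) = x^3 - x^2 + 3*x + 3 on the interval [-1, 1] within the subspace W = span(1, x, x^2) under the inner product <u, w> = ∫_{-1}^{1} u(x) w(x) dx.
g(x) = -x^2 + 18*x/5 + 3

The best approximation g ∈ W is the orthogonal projection of f onto W. Writing g = a_0 + a_1 x + a_2 x^2, the coefficients solve the normal equations G · a = b where
  G_{ij} = <φ_i, φ_j> and b_i = <f, φ_i>, with φ_0 = 1, φ_1 = x, φ_2 = x^2.
G =
  [2, 0, 2/3]
  [0, 2/3, 0]
  [2/3, 0, 2/5],
b = (16/3, 12/5, 8/5).
Solving gives a_0 = 3, a_1 = 18/5, a_2 = -1, so
  g(x) = -x^2 + 18*x/5 + 3.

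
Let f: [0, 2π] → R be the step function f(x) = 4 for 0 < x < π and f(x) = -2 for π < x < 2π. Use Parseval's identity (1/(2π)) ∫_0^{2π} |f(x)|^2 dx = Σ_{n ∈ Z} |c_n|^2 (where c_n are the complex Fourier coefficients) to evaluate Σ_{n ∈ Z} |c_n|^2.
Σ |c_n|^2 = 10

Parseval equates the L^2 energy of f (normalised by 1/(2π)) with the ℓ^2 sum of its Fourier coefficients: (1/(2π)) ∫_0^{2π} |f|^2 = Σ |c_n|^2.
Compute the left side: (1/(2π)) [∫_0^π 4^2 dx + ∫_π^{2π} (-2)^2 dx] = (1/(2π)) · (16π + 4π) = (16 + 4)/2 = 10.
So Σ_{n ∈ Z} |c_n|^2 = 10.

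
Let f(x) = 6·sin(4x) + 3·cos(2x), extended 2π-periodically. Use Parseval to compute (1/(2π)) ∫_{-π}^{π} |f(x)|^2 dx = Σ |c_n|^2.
Σ |c_n|^2 = 45/2

Expand |f|^2 and use orthogonality of {sin(nx), cos(mx)} on [-π, π]:
  ∫_{-π}^{π} sin(nx)^2 dx = π, ∫ cos(mx)^2 dx = π, and cross terms integrate to 0.
So ∫_{-π}^{π} f(x)^2 dx = 6^2 · π + 3^2 · π = (36 + 9)π.
Divide by 2π: (36 + 9)/2 = 45/2.
By Parseval, this equals Σ |c_n|^2.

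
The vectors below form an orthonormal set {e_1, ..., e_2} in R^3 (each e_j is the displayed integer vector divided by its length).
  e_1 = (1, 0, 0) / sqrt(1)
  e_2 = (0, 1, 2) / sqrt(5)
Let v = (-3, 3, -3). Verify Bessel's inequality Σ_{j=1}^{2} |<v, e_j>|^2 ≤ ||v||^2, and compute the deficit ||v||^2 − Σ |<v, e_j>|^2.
Σ |<v, e_j>|^2 = 54/5; ||v||^2 = 27; deficit = 81/5

Write each e_j = u_j / sqrt(<u_j, u_j>) where u_j is the displayed integer vector. Then <v, e_j> = <v, u_j> / sqrt(<u_j, u_j>), so |<v, e_j>|^2 = <v, u_j>^2 / <u_j, u_j>.
Coefficients: <v, e_1> = -3/sqrt(1), <v, e_2> = -3/sqrt(5).
Square and sum: Σ |<v, e_j>|^2 = 54/5.
Compute ||v||^2 = v·v = 27.
Deficit = 27 − 54/5 = 81/5 ≥ 0, confirming Bessel's inequality. (The deficit equals ||v − Σ <v,e_j> e_j||^2, the squared distance from v to span{e_j}.)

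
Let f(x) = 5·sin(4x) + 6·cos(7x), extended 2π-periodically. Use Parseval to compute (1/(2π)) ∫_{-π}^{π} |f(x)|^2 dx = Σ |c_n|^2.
Σ |c_n|^2 = 61/2

Expand |f|^2 and use orthogonality of {sin(nx), cos(mx)} on [-π, π]:
  ∫_{-π}^{π} sin(nx)^2 dx = π, ∫ cos(mx)^2 dx = π, and cross terms integrate to 0.
So ∫_{-π}^{π} f(x)^2 dx = 5^2 · π + 6^2 · π = (25 + 36)π.
Divide by 2π: (25 + 36)/2 = 61/2.
By Parseval, this equals Σ |c_n|^2.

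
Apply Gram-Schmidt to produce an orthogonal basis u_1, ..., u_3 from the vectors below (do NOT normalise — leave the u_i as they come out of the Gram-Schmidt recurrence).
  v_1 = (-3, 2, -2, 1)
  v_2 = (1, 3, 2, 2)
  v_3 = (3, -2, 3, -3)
Orthogonal basis:
  u_1 = (-3, 2, -2, 1)
  u_2 = (7/6, 26/9, 19/9, 35/18)
  u_3 = (-178/323, 236/323, 13/17, -512/323)

Apply the Gram-Schmidt recurrence
  u_1 = v_1
  u_i = v_i − Σ_{j<i} ((v_i · u_j) / (u_j · u_j)) · u_j.

Step by step this gives:
  u_1 = (-3, 2, -2, 1)
  u_2 = (7/6, 26/9, 19/9, 35/18)
  u_3 = (-178/323, 236/323, 13/17, -512/323)

Orthogonality check:
  u_2 · u_1 = 0 (should be 0)
  u_3 · u_1 = 0 (should be 0)
  u_3 · u_2 = 0 (should be 0)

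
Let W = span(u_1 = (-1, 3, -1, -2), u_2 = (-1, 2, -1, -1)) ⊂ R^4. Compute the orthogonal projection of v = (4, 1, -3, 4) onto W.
proj_W(v) = (-3/5, -6/5, -3/5, 9/5)

Set up U = [u_1 | ... | u_2] ∈ R^(4×2). The projector onto W = col(U) is P = U (U^T U)^(-1) U^T.
Compute U^T U =
  [15, 10]
  [10, 7],
and U^T v = (-6, -3).
Solve U^T U · c = U^T v for the coefficients: c = (-12/5, 3). The projection is proj_W(v) = U c.
Check: (v - proj_W(v)) · u_1 = 0  (should be 0).
Check: (v - proj_W(v)) · u_2 = 0  (should be 0).
Result: proj_W(v) = (-3/5, -6/5, -3/5, 9/5).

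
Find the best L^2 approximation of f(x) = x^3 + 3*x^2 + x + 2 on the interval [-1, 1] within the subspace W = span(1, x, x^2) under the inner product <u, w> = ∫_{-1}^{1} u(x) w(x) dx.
g(x) = 3*x^2 + 8*x/5 + 2

The best approximation g ∈ W is the orthogonal projection of f onto W. Writing g = a_0 + a_1 x + a_2 x^2, the coefficients solve the normal equations G · a = b where
  G_{ij} = <φ_i, φ_j> and b_i = <f, φ_i>, with φ_0 = 1, φ_1 = x, φ_2 = x^2.
G =
  [2, 0, 2/3]
  [0, 2/3, 0]
  [2/3, 0, 2/5],
b = (6, 16/15, 38/15).
Solving gives a_0 = 2, a_1 = 8/5, a_2 = 3, so
  g(x) = 3*x^2 + 8*x/5 + 2.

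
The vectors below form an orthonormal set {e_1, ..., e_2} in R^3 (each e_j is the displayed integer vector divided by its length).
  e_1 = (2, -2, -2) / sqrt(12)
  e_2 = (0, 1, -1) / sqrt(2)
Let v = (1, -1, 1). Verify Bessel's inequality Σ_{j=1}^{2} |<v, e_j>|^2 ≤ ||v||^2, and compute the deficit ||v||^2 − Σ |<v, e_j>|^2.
Σ |<v, e_j>|^2 = 7/3; ||v||^2 = 3; deficit = 2/3

Write each e_j = u_j / sqrt(<u_j, u_j>) where u_j is the displayed integer vector. Then <v, e_j> = <v, u_j> / sqrt(<u_j, u_j>), so |<v, e_j>|^2 = <v, u_j>^2 / <u_j, u_j>.
Coefficients: <v, e_1> = 2/sqrt(12), <v, e_2> = -2/sqrt(2).
Square and sum: Σ |<v, e_j>|^2 = 7/3.
Compute ||v||^2 = v·v = 3.
Deficit = 3 − 7/3 = 2/3 ≥ 0, confirming Bessel's inequality. (The deficit equals ||v − Σ <v,e_j> e_j||^2, the squared distance from v to span{e_j}.)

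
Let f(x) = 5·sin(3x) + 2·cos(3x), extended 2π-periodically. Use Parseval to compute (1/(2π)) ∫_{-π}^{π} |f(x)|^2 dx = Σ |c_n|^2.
Σ |c_n|^2 = 29/2

Expand |f|^2 and use orthogonality of {sin(nx), cos(mx)} on [-π, π]:
  ∫_{-π}^{π} sin(nx)^2 dx = π, ∫ cos(mx)^2 dx = π, and cross terms integrate to 0.
So ∫_{-π}^{π} f(x)^2 dx = 5^2 · π + 2^2 · π = (25 + 4)π.
Divide by 2π: (25 + 4)/2 = 29/2.
By Parseval, this equals Σ |c_n|^2.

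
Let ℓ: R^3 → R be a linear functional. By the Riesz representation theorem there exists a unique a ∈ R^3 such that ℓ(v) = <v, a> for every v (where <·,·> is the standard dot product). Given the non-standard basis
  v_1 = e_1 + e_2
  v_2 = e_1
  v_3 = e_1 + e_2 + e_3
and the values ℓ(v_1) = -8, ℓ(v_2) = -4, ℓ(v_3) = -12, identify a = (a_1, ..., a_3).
a = (-4, -4, -4)

Write a = (a_1, ..., a_3) in the standard basis. For each basis vector v_i, ℓ(v_i) = <v_i, a> is a linear equation in the a_j's. Collect the n equations into a matrix system V a = ℓ, where row i of V is v_i (expressed in the standard basis). Since V is invertible (lower-triangular with 1s on the diagonal, up to permutation), solve by back-substitution:
  V =
[[1, 1, 0],
 [1, 0, 0],
 [1, 1, 1]]
  V a = (-8, -4, -12)
Solving gives a = (-4, -4, -4).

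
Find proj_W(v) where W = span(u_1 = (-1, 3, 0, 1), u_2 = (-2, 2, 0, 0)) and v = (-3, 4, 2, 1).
proj_W(v) = (-17/6, 25/6, 0, 2/3)

Set up U = [u_1 | ... | u_2] ∈ R^(4×2). The projector onto W = col(U) is P = U (U^T U)^(-1) U^T.
Compute U^T U =
  [11, 8]
  [8, 8],
and U^T v = (16, 14).
Solve U^T U · c = U^T v for the coefficients: c = (2/3, 13/12). The projection is proj_W(v) = U c.
Check: (v - proj_W(v)) · u_1 = 0  (should be 0).
Check: (v - proj_W(v)) · u_2 = 0  (should be 0).
Result: proj_W(v) = (-17/6, 25/6, 0, 2/3).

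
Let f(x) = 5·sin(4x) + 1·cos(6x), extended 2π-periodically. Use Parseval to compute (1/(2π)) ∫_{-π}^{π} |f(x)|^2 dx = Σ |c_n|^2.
Σ |c_n|^2 = 13

Expand |f|^2 and use orthogonality of {sin(nx), cos(mx)} on [-π, π]:
  ∫_{-π}^{π} sin(nx)^2 dx = π, ∫ cos(mx)^2 dx = π, and cross terms integrate to 0.
So ∫_{-π}^{π} f(x)^2 dx = 5^2 · π + 1^2 · π = (25 + 1)π.
Divide by 2π: (25 + 1)/2 = 13.
By Parseval, this equals Σ |c_n|^2.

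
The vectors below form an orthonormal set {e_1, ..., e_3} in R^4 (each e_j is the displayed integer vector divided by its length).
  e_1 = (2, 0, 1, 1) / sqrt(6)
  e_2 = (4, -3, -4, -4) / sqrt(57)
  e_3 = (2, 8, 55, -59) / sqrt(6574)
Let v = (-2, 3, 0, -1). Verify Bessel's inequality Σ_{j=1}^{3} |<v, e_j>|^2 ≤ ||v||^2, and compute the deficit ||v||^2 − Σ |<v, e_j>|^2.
Σ |<v, e_j>|^2 = 1398/173; ||v||^2 = 14; deficit = 1024/173

Write each e_j = u_j / sqrt(<u_j, u_j>) where u_j is the displayed integer vector. Then <v, e_j> = <v, u_j> / sqrt(<u_j, u_j>), so |<v, e_j>|^2 = <v, u_j>^2 / <u_j, u_j>.
Coefficients: <v, e_1> = -5/sqrt(6), <v, e_2> = -13/sqrt(57), <v, e_3> = 79/sqrt(6574).
Square and sum: Σ |<v, e_j>|^2 = 1398/173.
Compute ||v||^2 = v·v = 14.
Deficit = 14 − 1398/173 = 1024/173 ≥ 0, confirming Bessel's inequality. (The deficit equals ||v − Σ <v,e_j> e_j||^2, the squared distance from v to span{e_j}.)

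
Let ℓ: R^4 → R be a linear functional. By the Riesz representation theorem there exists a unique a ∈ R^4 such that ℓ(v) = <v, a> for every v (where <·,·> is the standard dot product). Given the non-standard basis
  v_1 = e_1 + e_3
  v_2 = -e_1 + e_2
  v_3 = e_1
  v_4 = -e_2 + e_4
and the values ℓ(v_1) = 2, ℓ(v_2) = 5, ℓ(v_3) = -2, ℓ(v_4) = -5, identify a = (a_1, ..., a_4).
a = (-2, 3, 4, -2)

Write a = (a_1, ..., a_4) in the standard basis. For each basis vector v_i, ℓ(v_i) = <v_i, a> is a linear equation in the a_j's. Collect the n equations into a matrix system V a = ℓ, where row i of V is v_i (expressed in the standard basis). Since V is invertible (lower-triangular with 1s on the diagonal, up to permutation), solve by back-substitution:
  V =
[[1, 0, 1, 0],
 [-1, 1, 0, 0],
 [1, 0, 0, 0],
 [0, -1, 0, 1]]
  V a = (2, 5, -2, -5)
Solving gives a = (-2, 3, 4, -2).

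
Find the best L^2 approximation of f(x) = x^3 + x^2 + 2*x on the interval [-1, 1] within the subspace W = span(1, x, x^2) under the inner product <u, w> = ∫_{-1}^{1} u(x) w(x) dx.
g(x) = x^2 + 13*x/5

The best approximation g ∈ W is the orthogonal projection of f onto W. Writing g = a_0 + a_1 x + a_2 x^2, the coefficients solve the normal equations G · a = b where
  G_{ij} = <φ_i, φ_j> and b_i = <f, φ_i>, with φ_0 = 1, φ_1 = x, φ_2 = x^2.
G =
  [2, 0, 2/3]
  [0, 2/3, 0]
  [2/3, 0, 2/5],
b = (2/3, 26/15, 2/5).
Solving gives a_0 = 0, a_1 = 13/5, a_2 = 1, so
  g(x) = x^2 + 13*x/5.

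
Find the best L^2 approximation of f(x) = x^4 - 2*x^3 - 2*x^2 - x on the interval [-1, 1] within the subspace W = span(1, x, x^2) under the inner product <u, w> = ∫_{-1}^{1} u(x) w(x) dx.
g(x) = -8*x^2/7 - 11*x/5 - 3/35

The best approximation g ∈ W is the orthogonal projection of f onto W. Writing g = a_0 + a_1 x + a_2 x^2, the coefficients solve the normal equations G · a = b where
  G_{ij} = <φ_i, φ_j> and b_i = <f, φ_i>, with φ_0 = 1, φ_1 = x, φ_2 = x^2.
G =
  [2, 0, 2/3]
  [0, 2/3, 0]
  [2/3, 0, 2/5],
b = (-14/15, -22/15, -18/35).
Solving gives a_0 = -3/35, a_1 = -11/5, a_2 = -8/7, so
  g(x) = -8*x^2/7 - 11*x/5 - 3/35.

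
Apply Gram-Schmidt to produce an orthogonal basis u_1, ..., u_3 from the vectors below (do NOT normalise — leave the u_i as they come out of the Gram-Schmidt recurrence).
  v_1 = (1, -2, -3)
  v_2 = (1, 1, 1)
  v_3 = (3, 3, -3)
Orthogonal basis:
  u_1 = (1, -2, -3)
  u_2 = (9/7, 3/7, 1/7)
  u_3 = (-9/13, 36/13, -27/13)

Apply the Gram-Schmidt recurrence
  u_1 = v_1
  u_i = v_i − Σ_{j<i} ((v_i · u_j) / (u_j · u_j)) · u_j.

Step by step this gives:
  u_1 = (1, -2, -3)
  u_2 = (9/7, 3/7, 1/7)
  u_3 = (-9/13, 36/13, -27/13)

Orthogonality check:
  u_2 · u_1 = 0 (should be 0)
  u_3 · u_1 = 0 (should be 0)
  u_3 · u_2 = 0 (should be 0)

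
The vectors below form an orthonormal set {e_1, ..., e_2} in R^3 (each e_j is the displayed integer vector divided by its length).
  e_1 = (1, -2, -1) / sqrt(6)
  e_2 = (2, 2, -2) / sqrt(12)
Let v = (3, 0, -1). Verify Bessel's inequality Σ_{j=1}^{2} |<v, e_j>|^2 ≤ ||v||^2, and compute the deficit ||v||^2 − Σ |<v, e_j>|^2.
Σ |<v, e_j>|^2 = 8; ||v||^2 = 10; deficit = 2

Write each e_j = u_j / sqrt(<u_j, u_j>) where u_j is the displayed integer vector. Then <v, e_j> = <v, u_j> / sqrt(<u_j, u_j>), so |<v, e_j>|^2 = <v, u_j>^2 / <u_j, u_j>.
Coefficients: <v, e_1> = 4/sqrt(6), <v, e_2> = 8/sqrt(12).
Square and sum: Σ |<v, e_j>|^2 = 8.
Compute ||v||^2 = v·v = 10.
Deficit = 10 − 8 = 2 ≥ 0, confirming Bessel's inequality. (The deficit equals ||v − Σ <v,e_j> e_j||^2, the squared distance from v to span{e_j}.)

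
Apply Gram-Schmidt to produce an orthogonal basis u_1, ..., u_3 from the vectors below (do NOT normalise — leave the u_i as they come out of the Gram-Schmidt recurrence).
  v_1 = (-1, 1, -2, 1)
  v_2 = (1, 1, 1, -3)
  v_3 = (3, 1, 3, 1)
Orthogonal basis:
  u_1 = (-1, 1, -2, 1)
  u_2 = (2/7, 12/7, -3/7, -16/7)
  u_3 = (120/59, 130/59, 56/59, 102/59)

Apply the Gram-Schmidt recurrence
  u_1 = v_1
  u_i = v_i − Σ_{j<i} ((v_i · u_j) / (u_j · u_j)) · u_j.

Step by step this gives:
  u_1 = (-1, 1, -2, 1)
  u_2 = (2/7, 12/7, -3/7, -16/7)
  u_3 = (120/59, 130/59, 56/59, 102/59)

Orthogonality check:
  u_2 · u_1 = 0 (should be 0)
  u_3 · u_1 = 0 (should be 0)
  u_3 · u_2 = 0 (should be 0)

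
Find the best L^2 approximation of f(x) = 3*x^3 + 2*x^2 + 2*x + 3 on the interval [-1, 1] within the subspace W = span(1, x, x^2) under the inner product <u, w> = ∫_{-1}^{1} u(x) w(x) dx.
g(x) = 2*x^2 + 19*x/5 + 3

The best approximation g ∈ W is the orthogonal projection of f onto W. Writing g = a_0 + a_1 x + a_2 x^2, the coefficients solve the normal equations G · a = b where
  G_{ij} = <φ_i, φ_j> and b_i = <f, φ_i>, with φ_0 = 1, φ_1 = x, φ_2 = x^2.
G =
  [2, 0, 2/3]
  [0, 2/3, 0]
  [2/3, 0, 2/5],
b = (22/3, 38/15, 14/5).
Solving gives a_0 = 3, a_1 = 19/5, a_2 = 2, so
  g(x) = 2*x^2 + 19*x/5 + 3.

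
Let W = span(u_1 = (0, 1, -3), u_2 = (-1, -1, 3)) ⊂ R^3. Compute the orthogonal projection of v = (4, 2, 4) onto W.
proj_W(v) = (4, -1, 3)

Set up U = [u_1 | ... | u_2] ∈ R^(3×2). The projector onto W = col(U) is P = U (U^T U)^(-1) U^T.
Compute U^T U =
  [10, -10]
  [-10, 11],
and U^T v = (-10, 6).
Solve U^T U · c = U^T v for the coefficients: c = (-5, -4). The projection is proj_W(v) = U c.
Check: (v - proj_W(v)) · u_1 = 0  (should be 0).
Check: (v - proj_W(v)) · u_2 = 0  (should be 0).
Result: proj_W(v) = (4, -1, 3).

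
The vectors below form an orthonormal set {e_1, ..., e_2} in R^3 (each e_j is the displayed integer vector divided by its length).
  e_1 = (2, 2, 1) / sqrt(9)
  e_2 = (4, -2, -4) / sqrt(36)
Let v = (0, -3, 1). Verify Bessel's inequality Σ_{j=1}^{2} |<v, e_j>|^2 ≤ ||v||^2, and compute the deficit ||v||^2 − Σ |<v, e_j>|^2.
Σ |<v, e_j>|^2 = 26/9; ||v||^2 = 10; deficit = 64/9

Write each e_j = u_j / sqrt(<u_j, u_j>) where u_j is the displayed integer vector. Then <v, e_j> = <v, u_j> / sqrt(<u_j, u_j>), so |<v, e_j>|^2 = <v, u_j>^2 / <u_j, u_j>.
Coefficients: <v, e_1> = -5/sqrt(9), <v, e_2> = 2/sqrt(36).
Square and sum: Σ |<v, e_j>|^2 = 26/9.
Compute ||v||^2 = v·v = 10.
Deficit = 10 − 26/9 = 64/9 ≥ 0, confirming Bessel's inequality. (The deficit equals ||v − Σ <v,e_j> e_j||^2, the squared distance from v to span{e_j}.)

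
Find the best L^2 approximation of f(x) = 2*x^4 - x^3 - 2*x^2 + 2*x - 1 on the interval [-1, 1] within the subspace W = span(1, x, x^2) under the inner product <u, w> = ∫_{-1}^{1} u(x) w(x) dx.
g(x) = -2*x^2/7 + 7*x/5 - 41/35

The best approximation g ∈ W is the orthogonal projection of f onto W. Writing g = a_0 + a_1 x + a_2 x^2, the coefficients solve the normal equations G · a = b where
  G_{ij} = <φ_i, φ_j> and b_i = <f, φ_i>, with φ_0 = 1, φ_1 = x, φ_2 = x^2.
G =
  [2, 0, 2/3]
  [0, 2/3, 0]
  [2/3, 0, 2/5],
b = (-38/15, 14/15, -94/105).
Solving gives a_0 = -41/35, a_1 = 7/5, a_2 = -2/7, so
  g(x) = -2*x^2/7 + 7*x/5 - 41/35.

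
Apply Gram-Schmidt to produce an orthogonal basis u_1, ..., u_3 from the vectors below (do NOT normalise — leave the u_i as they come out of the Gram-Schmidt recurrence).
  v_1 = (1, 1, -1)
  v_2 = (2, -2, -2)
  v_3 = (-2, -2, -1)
Orthogonal basis:
  u_1 = (1, 1, -1)
  u_2 = (4/3, -8/3, -4/3)
  u_3 = (-3/2, 0, -3/2)

Apply the Gram-Schmidt recurrence
  u_1 = v_1
  u_i = v_i − Σ_{j<i} ((v_i · u_j) / (u_j · u_j)) · u_j.

Step by step this gives:
  u_1 = (1, 1, -1)
  u_2 = (4/3, -8/3, -4/3)
  u_3 = (-3/2, 0, -3/2)

Orthogonality check:
  u_2 · u_1 = 0 (should be 0)
  u_3 · u_1 = 0 (should be 0)
  u_3 · u_2 = 0 (should be 0)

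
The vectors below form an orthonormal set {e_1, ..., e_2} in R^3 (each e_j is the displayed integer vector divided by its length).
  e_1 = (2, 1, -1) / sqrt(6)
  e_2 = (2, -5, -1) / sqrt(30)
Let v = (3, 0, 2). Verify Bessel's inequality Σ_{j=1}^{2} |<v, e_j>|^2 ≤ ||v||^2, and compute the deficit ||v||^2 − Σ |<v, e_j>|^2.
Σ |<v, e_j>|^2 = 16/5; ||v||^2 = 13; deficit = 49/5

Write each e_j = u_j / sqrt(<u_j, u_j>) where u_j is the displayed integer vector. Then <v, e_j> = <v, u_j> / sqrt(<u_j, u_j>), so |<v, e_j>|^2 = <v, u_j>^2 / <u_j, u_j>.
Coefficients: <v, e_1> = 4/sqrt(6), <v, e_2> = 4/sqrt(30).
Square and sum: Σ |<v, e_j>|^2 = 16/5.
Compute ||v||^2 = v·v = 13.
Deficit = 13 − 16/5 = 49/5 ≥ 0, confirming Bessel's inequality. (The deficit equals ||v − Σ <v,e_j> e_j||^2, the squared distance from v to span{e_j}.)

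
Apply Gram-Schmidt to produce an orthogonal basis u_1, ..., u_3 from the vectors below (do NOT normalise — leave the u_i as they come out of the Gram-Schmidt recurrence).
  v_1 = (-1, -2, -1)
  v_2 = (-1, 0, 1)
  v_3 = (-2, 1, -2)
Orthogonal basis:
  u_1 = (-1, -2, -1)
  u_2 = (-1, 0, 1)
  u_3 = (-5/3, 5/3, -5/3)

Apply the Gram-Schmidt recurrence
  u_1 = v_1
  u_i = v_i − Σ_{j<i} ((v_i · u_j) / (u_j · u_j)) · u_j.

Step by step this gives:
  u_1 = (-1, -2, -1)
  u_2 = (-1, 0, 1)
  u_3 = (-5/3, 5/3, -5/3)

Orthogonality check:
  u_2 · u_1 = 0 (should be 0)
  u_3 · u_1 = 0 (should be 0)
  u_3 · u_2 = 0 (should be 0)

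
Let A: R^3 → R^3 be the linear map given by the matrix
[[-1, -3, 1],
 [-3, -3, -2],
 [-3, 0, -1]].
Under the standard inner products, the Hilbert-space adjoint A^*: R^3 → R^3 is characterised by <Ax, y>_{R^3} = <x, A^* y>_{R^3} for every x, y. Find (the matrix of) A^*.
A^* = A^T =
[[-1, -3, -3],
 [-3, -3, 0],
 [1, -2, -1]]

For real matrices with standard dot products, the defining identity <Ax, y> = <x, A^* y> gives (Ax)^T y = x^T (A^*) y, i.e. x^T A^T y = x^T (A^*) y. Since this holds for all x, y, we must have A^* = A^T. Therefore
A^* =
[[-1, -3, -3],
 [-3, -3, 0],
 [1, -2, -1]].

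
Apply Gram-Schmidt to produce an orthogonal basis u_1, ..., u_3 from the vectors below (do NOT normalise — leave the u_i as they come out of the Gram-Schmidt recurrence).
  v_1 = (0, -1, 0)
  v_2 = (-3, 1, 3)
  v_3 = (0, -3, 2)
Orthogonal basis:
  u_1 = (0, -1, 0)
  u_2 = (-3, 0, 3)
  u_3 = (1, 0, 1)

Apply the Gram-Schmidt recurrence
  u_1 = v_1
  u_i = v_i − Σ_{j<i} ((v_i · u_j) / (u_j · u_j)) · u_j.

Step by step this gives:
  u_1 = (0, -1, 0)
  u_2 = (-3, 0, 3)
  u_3 = (1, 0, 1)

Orthogonality check:
  u_2 · u_1 = 0 (should be 0)
  u_3 · u_1 = 0 (should be 0)
  u_3 · u_2 = 0 (should be 0)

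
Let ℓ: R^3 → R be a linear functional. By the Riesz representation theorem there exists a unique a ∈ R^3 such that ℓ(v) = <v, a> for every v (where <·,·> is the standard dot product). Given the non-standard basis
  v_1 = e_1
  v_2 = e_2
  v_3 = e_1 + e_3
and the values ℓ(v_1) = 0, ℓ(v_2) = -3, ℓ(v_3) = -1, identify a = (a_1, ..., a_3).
a = (0, -3, -1)

Write a = (a_1, ..., a_3) in the standard basis. For each basis vector v_i, ℓ(v_i) = <v_i, a> is a linear equation in the a_j's. Collect the n equations into a matrix system V a = ℓ, where row i of V is v_i (expressed in the standard basis). Since V is invertible (lower-triangular with 1s on the diagonal, up to permutation), solve by back-substitution:
  V =
[[1, 0, 0],
 [0, 1, 0],
 [1, 0, 1]]
  V a = (0, -3, -1)
Solving gives a = (0, -3, -1).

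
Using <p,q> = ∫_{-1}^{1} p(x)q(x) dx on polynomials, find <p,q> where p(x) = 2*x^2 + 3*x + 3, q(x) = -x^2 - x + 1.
<p,q> = 38/15

Expand the product: p(x)·q(x) = -2*x^4 - 5*x^3 - 4*x^2 + 3.
∫_{-1}^{1} of each monomial x^k gives [2/(k+1) if k even, 0 if k odd]. Integrating term-by-term (or equivalently evaluating the antiderivative F(x) = -2*x^5/5 - 5*x^4/4 - 4*x^3/3 + 3*x at the endpoints):
  F(1) − F(−1) = 1/60 − (-151/60) = 38/15.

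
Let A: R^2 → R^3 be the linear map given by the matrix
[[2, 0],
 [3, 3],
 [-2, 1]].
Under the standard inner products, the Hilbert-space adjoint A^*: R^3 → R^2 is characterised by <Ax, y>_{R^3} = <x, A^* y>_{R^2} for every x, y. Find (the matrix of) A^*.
A^* = A^T =
[[2, 3, -2],
 [0, 3, 1]]

For real matrices with standard dot products, the defining identity <Ax, y> = <x, A^* y> gives (Ax)^T y = x^T (A^*) y, i.e. x^T A^T y = x^T (A^*) y. Since this holds for all x, y, we must have A^* = A^T. Therefore
A^* =
[[2, 3, -2],
 [0, 3, 1]].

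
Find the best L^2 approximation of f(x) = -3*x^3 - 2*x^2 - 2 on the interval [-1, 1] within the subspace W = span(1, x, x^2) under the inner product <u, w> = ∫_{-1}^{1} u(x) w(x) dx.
g(x) = -2*x^2 - 9*x/5 - 2

The best approximation g ∈ W is the orthogonal projection of f onto W. Writing g = a_0 + a_1 x + a_2 x^2, the coefficients solve the normal equations G · a = b where
  G_{ij} = <φ_i, φ_j> and b_i = <f, φ_i>, with φ_0 = 1, φ_1 = x, φ_2 = x^2.
G =
  [2, 0, 2/3]
  [0, 2/3, 0]
  [2/3, 0, 2/5],
b = (-16/3, -6/5, -32/15).
Solving gives a_0 = -2, a_1 = -9/5, a_2 = -2, so
  g(x) = -2*x^2 - 9*x/5 - 2.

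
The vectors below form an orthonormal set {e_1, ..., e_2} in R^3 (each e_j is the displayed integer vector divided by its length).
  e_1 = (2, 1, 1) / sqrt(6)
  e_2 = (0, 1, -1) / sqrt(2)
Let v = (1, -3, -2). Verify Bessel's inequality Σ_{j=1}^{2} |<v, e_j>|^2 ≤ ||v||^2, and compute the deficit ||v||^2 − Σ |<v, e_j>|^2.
Σ |<v, e_j>|^2 = 2; ||v||^2 = 14; deficit = 12

Write each e_j = u_j / sqrt(<u_j, u_j>) where u_j is the displayed integer vector. Then <v, e_j> = <v, u_j> / sqrt(<u_j, u_j>), so |<v, e_j>|^2 = <v, u_j>^2 / <u_j, u_j>.
Coefficients: <v, e_1> = -3/sqrt(6), <v, e_2> = -1/sqrt(2).
Square and sum: Σ |<v, e_j>|^2 = 2.
Compute ||v||^2 = v·v = 14.
Deficit = 14 − 2 = 12 ≥ 0, confirming Bessel's inequality. (The deficit equals ||v − Σ <v,e_j> e_j||^2, the squared distance from v to span{e_j}.)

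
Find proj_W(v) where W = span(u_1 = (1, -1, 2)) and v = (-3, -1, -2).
proj_W(v) = (-1, 1, -2)

Set up U = [u_1 | ... | u_1] ∈ R^(3×1). The projector onto W = col(U) is P = U (U^T U)^(-1) U^T.
Compute U^T U =
  [6],
and U^T v = (-6).
Solve U^T U · c = U^T v for the coefficients: c = (-1). The projection is proj_W(v) = U c.
Check: (v - proj_W(v)) · u_1 = 0  (should be 0).
Result: proj_W(v) = (-1, 1, -2).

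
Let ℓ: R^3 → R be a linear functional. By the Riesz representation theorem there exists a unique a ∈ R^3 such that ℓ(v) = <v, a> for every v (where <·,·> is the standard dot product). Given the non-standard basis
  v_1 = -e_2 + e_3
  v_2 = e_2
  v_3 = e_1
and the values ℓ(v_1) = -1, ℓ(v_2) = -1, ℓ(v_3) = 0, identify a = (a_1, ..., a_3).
a = (0, -1, -2)

Write a = (a_1, ..., a_3) in the standard basis. For each basis vector v_i, ℓ(v_i) = <v_i, a> is a linear equation in the a_j's. Collect the n equations into a matrix system V a = ℓ, where row i of V is v_i (expressed in the standard basis). Since V is invertible (lower-triangular with 1s on the diagonal, up to permutation), solve by back-substitution:
  V =
[[0, -1, 1],
 [0, 1, 0],
 [1, 0, 0]]
  V a = (-1, -1, 0)
Solving gives a = (0, -1, -2).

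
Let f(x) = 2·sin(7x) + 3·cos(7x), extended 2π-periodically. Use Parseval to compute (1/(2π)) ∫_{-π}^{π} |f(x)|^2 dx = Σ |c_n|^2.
Σ |c_n|^2 = 13/2

Expand |f|^2 and use orthogonality of {sin(nx), cos(mx)} on [-π, π]:
  ∫_{-π}^{π} sin(nx)^2 dx = π, ∫ cos(mx)^2 dx = π, and cross terms integrate to 0.
So ∫_{-π}^{π} f(x)^2 dx = 2^2 · π + 3^2 · π = (4 + 9)π.
Divide by 2π: (4 + 9)/2 = 13/2.
By Parseval, this equals Σ |c_n|^2.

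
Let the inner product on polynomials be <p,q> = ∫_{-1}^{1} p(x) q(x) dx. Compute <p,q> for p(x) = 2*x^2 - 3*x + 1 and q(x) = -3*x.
<p,q> = 6

Expand the product: p(x)·q(x) = -6*x^3 + 9*x^2 - 3*x.
∫_{-1}^{1} of each monomial x^k gives [2/(k+1) if k even, 0 if k odd]. Integrating term-by-term (or equivalently evaluating the antiderivative F(x) = -3*x^4/2 + 3*x^3 - 3*x^2/2 at the endpoints):
  F(1) − F(−1) = 0 − (-6) = 6.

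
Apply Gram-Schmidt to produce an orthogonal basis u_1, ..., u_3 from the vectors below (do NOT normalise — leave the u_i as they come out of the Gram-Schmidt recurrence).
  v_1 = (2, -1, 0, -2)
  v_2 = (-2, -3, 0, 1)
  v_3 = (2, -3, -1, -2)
Orthogonal basis:
  u_1 = (2, -1, 0, -2)
  u_2 = (-4/3, -10/3, 0, 1/3)
  u_3 = (28/117, -8/117, -1, 32/117)

Apply the Gram-Schmidt recurrence
  u_1 = v_1
  u_i = v_i − Σ_{j<i} ((v_i · u_j) / (u_j · u_j)) · u_j.

Step by step this gives:
  u_1 = (2, -1, 0, -2)
  u_2 = (-4/3, -10/3, 0, 1/3)
  u_3 = (28/117, -8/117, -1, 32/117)

Orthogonality check:
  u_2 · u_1 = 0 (should be 0)
  u_3 · u_1 = 0 (should be 0)
  u_3 · u_2 = 0 (should be 0)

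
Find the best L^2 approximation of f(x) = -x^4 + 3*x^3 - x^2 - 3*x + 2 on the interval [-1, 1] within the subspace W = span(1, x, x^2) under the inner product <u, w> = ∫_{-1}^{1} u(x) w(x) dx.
g(x) = -13*x^2/7 - 6*x/5 + 73/35

The best approximation g ∈ W is the orthogonal projection of f onto W. Writing g = a_0 + a_1 x + a_2 x^2, the coefficients solve the normal equations G · a = b where
  G_{ij} = <φ_i, φ_j> and b_i = <f, φ_i>, with φ_0 = 1, φ_1 = x, φ_2 = x^2.
G =
  [2, 0, 2/3]
  [0, 2/3, 0]
  [2/3, 0, 2/5],
b = (44/15, -4/5, 68/105).
Solving gives a_0 = 73/35, a_1 = -6/5, a_2 = -13/7, so
  g(x) = -13*x^2/7 - 6*x/5 + 73/35.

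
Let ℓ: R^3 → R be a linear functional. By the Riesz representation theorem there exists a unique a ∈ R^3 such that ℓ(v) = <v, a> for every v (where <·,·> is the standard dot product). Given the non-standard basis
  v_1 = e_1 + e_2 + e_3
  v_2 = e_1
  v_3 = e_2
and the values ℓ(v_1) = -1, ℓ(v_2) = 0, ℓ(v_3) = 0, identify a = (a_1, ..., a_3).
a = (0, 0, -1)

Write a = (a_1, ..., a_3) in the standard basis. For each basis vector v_i, ℓ(v_i) = <v_i, a> is a linear equation in the a_j's. Collect the n equations into a matrix system V a = ℓ, where row i of V is v_i (expressed in the standard basis). Since V is invertible (lower-triangular with 1s on the diagonal, up to permutation), solve by back-substitution:
  V =
[[1, 1, 1],
 [1, 0, 0],
 [0, 1, 0]]
  V a = (-1, 0, 0)
Solving gives a = (0, 0, -1).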